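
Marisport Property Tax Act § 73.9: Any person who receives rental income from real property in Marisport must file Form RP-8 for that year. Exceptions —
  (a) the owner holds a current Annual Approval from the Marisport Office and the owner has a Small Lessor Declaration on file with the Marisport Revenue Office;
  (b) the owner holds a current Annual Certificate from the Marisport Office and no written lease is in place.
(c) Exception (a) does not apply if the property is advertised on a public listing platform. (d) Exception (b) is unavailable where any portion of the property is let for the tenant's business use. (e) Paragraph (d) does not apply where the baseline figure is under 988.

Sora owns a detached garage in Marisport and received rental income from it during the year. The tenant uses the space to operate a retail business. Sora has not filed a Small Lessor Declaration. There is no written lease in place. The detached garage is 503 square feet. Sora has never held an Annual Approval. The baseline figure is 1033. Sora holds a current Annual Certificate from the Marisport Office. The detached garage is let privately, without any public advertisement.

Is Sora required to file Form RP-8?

Exception (a) fails — no current Annual Approval is held.
Exception (b): a current Annual Certificate is held; there is no written lease — every condition holds. However, paragraphs (d)–(e) must be considered: (d) operates — the space is let for business use. (e), which would lift (d), is inapplicable — the baseline figure is 1,033, not under 988. So (b) is unavailable.
No exception is made out. Sora falls within the general rule.

Yes — Sora must file Form RP-8.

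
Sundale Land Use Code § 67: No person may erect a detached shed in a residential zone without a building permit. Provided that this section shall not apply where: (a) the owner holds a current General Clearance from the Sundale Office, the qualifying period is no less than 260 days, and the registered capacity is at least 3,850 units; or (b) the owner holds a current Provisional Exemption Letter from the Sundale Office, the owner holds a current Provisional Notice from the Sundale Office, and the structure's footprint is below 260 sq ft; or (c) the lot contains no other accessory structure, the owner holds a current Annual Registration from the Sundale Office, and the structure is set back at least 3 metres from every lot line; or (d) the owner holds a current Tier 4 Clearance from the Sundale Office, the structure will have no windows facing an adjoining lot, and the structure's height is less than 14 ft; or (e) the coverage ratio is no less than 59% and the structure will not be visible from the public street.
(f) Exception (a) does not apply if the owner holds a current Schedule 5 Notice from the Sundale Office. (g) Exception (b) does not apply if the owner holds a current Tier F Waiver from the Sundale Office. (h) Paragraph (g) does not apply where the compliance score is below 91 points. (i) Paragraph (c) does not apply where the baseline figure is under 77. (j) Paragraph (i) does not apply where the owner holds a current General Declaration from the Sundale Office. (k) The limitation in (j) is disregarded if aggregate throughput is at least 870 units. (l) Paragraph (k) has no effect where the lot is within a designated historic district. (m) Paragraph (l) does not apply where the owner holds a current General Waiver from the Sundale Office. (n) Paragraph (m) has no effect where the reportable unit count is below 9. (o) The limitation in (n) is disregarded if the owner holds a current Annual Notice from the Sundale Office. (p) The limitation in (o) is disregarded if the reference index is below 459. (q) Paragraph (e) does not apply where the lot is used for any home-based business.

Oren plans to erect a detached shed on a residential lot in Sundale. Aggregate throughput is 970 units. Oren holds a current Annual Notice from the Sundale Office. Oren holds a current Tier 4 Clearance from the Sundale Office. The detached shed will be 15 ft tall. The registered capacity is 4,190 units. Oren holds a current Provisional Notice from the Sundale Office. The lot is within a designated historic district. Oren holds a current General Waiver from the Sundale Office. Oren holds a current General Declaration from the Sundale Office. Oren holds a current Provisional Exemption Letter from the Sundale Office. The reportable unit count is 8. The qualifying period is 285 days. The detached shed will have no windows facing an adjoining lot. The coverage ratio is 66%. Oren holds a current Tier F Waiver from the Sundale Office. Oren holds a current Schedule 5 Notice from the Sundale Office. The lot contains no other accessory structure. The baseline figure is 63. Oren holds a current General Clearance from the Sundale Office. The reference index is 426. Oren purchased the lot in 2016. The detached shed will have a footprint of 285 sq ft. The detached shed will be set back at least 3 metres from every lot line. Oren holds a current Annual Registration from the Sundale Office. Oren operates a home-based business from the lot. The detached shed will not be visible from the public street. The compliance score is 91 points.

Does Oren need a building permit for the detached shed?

No — exception (c) applies; Oren does not need a building permit.

Exception (a): a current General Clearance is held; the qualifying period is 285 days, meeting the 260 days threshold; the registered capacity is 4,190 units, meeting the 3,850 units threshold — every condition holds. Turning to paragraph (f): (f) operates against (a): a current Schedule 5 Notice is held. So (a) is unavailable.
Exception (b) requires that the structure's footprint is below 260 sq ft; but the structure's footprint is 285 sq ft, not below 260 sq ft, so (b) is unavailable.
Exception (c)'s conditions are all satisfied: the lot has no other accessory structure; a current Annual Registration is held; the setback is at least 3 m on every side. Under paragraphs (i)–(p): (i) is triggered (the baseline figure is 63, under the 77 limit), but is overridden by (j): (j) is triggered — a current General Declaration is held. (k) would limit (j) — aggregate throughput is 970 units, meeting the 870 units threshold — but (l) sets (k) aside: (l) operates against (k): the lot is in a historic district. (m) would limit (l) — a current General Waiver is held — but (n) sets (m) aside: (n) operates against (m): the reportable unit count is 8, below the 9 limit. (o) would limit (n) — a current Annual Notice is held — but (p) sets (o) aside: (p) operates — the reference index is 426, below the 459 limit. So (c) applies.
Exception (d) fails — the structure's height is 15 ft, not less than 14 ft.
Exception (e)'s conditions are all satisfied: the coverage ratio is 66%, meeting the 59% threshold; the structure will not be visible from the street. However, paragraph (q) must be considered: (q) operates against (e): a home-based business operates on the lot. Exception (e) does not apply.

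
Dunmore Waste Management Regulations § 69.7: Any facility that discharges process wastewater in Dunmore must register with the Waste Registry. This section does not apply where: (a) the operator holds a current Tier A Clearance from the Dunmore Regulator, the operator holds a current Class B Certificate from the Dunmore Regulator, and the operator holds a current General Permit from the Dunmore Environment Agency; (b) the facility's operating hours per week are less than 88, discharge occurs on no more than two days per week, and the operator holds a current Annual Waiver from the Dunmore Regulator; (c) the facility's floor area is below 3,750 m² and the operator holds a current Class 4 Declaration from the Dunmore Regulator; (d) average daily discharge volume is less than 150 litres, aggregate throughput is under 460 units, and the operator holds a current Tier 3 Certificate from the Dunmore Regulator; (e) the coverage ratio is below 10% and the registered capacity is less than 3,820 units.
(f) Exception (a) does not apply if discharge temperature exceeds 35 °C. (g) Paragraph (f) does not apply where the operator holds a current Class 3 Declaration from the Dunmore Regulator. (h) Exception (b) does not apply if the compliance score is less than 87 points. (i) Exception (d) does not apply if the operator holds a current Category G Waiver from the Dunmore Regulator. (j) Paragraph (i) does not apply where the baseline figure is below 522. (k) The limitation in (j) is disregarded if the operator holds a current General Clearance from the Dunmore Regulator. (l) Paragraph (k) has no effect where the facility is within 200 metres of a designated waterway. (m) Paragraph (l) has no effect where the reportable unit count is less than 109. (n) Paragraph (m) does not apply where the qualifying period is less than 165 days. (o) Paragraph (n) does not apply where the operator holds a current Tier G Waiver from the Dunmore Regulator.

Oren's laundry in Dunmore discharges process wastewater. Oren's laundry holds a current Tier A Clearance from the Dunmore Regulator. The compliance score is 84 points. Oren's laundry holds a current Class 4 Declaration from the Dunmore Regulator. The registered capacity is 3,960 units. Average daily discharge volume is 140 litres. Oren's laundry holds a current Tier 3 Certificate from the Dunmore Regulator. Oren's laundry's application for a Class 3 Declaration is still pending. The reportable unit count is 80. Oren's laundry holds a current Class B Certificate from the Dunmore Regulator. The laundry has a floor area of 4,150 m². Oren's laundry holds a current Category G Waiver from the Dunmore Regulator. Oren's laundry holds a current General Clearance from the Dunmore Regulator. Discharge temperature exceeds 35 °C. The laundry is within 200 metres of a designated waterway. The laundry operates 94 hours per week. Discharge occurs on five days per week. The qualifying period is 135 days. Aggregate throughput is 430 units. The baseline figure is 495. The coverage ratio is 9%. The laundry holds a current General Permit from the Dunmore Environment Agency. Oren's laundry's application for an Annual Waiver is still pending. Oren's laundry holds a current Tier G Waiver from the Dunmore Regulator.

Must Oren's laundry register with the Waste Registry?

Exception (a): a current Tier A Clearance is held; a current Class B Certificate is held; a current General Permit is held — every condition holds. Turning to paragraphs (f)–(g): (f) operates against (a): discharge temperature exceeds 35 °C. (g), which would lift (f), is not triggered — the Class 3 Declaration is not current. So (a) is unavailable.
Exception (b) does not apply: the facility's operating hours per week are 94, not less than 88.
Exception (c) does not apply: the facility's floor area is 4,150 m², not below 3,750 m².
Exception (d)'s conditions are all satisfied: average daily discharge volume is 140 litres, less than the 150 litres limit; aggregate throughput is 430 units, under the 460 units limit; a current Tier 3 Certificate is held. But applying paragraphs (i)–(o): (i) is engaged — a current Category G Waiver is held. (j) is engaged (the baseline figure is 495, below the 522 limit), but is overridden by (k): (k) is triggered — a current General Clearance is held. (l) would limit (k) — the laundry is within 200 m of a designated waterway — but (m) sets (l) aside: (m) operates against (l): the reportable unit count is 80, less than the 109 limit. (n) would limit (m) — the qualifying period is 135 days, less than the 165 days limit — but (o) sets (n) aside: (o) operates against (n): a current Tier G Waiver is held. Exception (d) does not apply.
Exception (e) does not apply: the registered capacity is 3,960 units, not less than 3,820 units.
No exception is made out. Oren's laundry falls within the general rule.

Yes — Oren's laundry must register with the Waste Registry.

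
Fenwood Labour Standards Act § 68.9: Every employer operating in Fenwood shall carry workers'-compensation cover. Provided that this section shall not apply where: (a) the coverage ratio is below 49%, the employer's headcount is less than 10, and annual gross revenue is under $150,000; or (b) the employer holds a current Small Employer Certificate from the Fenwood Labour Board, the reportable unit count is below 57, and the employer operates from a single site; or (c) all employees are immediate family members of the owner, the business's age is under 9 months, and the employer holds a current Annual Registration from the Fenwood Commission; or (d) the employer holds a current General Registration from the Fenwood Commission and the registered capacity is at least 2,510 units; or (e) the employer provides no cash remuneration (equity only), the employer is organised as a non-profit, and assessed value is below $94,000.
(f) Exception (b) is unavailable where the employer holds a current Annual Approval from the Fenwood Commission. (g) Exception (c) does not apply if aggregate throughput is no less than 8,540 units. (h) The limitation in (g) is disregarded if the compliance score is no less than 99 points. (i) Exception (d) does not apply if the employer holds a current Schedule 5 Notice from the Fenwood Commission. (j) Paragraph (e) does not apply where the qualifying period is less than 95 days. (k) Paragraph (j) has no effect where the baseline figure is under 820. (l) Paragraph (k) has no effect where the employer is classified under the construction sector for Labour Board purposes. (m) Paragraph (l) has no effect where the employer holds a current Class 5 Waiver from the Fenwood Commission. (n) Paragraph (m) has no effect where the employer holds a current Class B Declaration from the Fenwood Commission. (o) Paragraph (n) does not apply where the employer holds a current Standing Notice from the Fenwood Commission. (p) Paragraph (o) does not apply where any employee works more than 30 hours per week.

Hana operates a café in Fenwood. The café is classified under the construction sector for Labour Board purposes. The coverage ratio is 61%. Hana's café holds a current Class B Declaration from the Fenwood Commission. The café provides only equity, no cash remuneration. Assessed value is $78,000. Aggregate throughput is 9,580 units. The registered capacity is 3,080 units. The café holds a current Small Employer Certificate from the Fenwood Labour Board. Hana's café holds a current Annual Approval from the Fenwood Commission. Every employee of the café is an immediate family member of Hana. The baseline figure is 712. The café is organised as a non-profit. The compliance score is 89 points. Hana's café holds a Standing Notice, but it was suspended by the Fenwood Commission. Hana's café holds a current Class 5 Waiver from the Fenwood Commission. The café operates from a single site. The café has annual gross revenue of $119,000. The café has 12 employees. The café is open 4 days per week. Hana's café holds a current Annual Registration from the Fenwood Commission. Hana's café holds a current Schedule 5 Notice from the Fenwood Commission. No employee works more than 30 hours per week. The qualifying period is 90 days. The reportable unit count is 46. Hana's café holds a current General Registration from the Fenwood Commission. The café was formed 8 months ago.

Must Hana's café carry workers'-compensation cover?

Exception (a) fails — the coverage ratio is 61%, not below 49%.
All of (b)'s requirements are met (a current Small Employer Certificate is held; the reportable unit count is 46, below the 57 limit; the employer operates from a single site). But applying paragraph (f): (f) is triggered — a current Annual Approval is held. So (b) is unavailable.
All of (c)'s requirements are met (every employee is an immediate family member; the business's age is 8 months, under the 9 months limit; a current Annual Registration is held). Turning to paragraphs (g)–(h): (g) operates against (c): aggregate throughput is 9,580 units, meeting the 8,540 units threshold. (h), which would lift (g), is not triggered — the compliance score is 89 points, short of 99 points. So (c) is unavailable.
Exception (d)'s conditions are all satisfied: a current General Registration is held; the registered capacity is 3,080 units, meeting the 2,510 units threshold. But applying paragraph (i): (i) operates against (d): a current Schedule 5 Notice is held. So (d) is unavailable.
Exception (e) is satisfied on its face — remuneration is equity-only; the employer is a non-profit; assessed value is $78,000, below the $94,000 limit. However, paragraphs (j)–(p) must be considered: (j) is triggered — the qualifying period is 90 days, less than the 95 days limit. (k) is triggered (the baseline figure is 712, under the 820 limit), but is displaced by (l): (l) operates against (k): the café is classified under the construction sector. (m) would limit (l) — a current Class 5 Waiver is held — but (n) sets (m) aside: (n) applies — a current Class B Declaration is held. (o) is inapplicable (no current Standing Notice is held), so (n) stands. So (e) is unavailable.
No exception displaces § 68.9.

Yes — Hana's café must carry workers'-compensation cover.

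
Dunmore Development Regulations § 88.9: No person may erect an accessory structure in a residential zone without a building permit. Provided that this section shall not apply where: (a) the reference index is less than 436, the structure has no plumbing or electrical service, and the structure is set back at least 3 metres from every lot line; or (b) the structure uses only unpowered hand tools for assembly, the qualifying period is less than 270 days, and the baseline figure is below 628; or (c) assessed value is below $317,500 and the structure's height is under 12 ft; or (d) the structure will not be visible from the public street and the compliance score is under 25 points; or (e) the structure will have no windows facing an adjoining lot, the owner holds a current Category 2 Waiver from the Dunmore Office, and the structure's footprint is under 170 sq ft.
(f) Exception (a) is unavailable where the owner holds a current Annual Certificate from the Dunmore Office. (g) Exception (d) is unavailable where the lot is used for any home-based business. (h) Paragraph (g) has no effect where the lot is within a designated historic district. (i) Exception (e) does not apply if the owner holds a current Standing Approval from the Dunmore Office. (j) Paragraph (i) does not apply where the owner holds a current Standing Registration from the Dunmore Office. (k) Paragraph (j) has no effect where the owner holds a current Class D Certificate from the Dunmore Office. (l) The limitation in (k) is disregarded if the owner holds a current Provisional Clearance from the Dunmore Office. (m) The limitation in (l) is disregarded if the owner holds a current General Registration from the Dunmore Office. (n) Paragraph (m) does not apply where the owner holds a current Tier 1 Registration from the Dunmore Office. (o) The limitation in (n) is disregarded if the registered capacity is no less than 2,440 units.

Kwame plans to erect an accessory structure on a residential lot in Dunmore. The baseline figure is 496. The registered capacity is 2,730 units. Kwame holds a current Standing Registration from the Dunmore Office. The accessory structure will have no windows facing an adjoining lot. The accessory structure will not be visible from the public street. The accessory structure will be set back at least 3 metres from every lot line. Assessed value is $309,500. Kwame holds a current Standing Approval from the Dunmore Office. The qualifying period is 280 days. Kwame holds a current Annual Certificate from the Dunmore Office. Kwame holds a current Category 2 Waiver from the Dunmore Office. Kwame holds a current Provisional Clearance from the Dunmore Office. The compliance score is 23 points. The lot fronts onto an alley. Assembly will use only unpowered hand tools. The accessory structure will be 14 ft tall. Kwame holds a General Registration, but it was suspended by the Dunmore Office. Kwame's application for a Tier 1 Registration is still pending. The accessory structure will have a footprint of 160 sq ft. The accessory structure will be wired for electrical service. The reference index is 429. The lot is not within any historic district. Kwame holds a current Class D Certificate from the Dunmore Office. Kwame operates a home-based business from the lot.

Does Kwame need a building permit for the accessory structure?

Exception (a) fails — electrical service is planned.
Exception (b) fails — the qualifying period is 280 days, not less than 270 days.
Exception (c) does not apply: the structure's height is 14 ft, not under 12 ft.
Exception (d): the structure will not be visible from the street; the compliance score is 23 points, under the 25 points limit — every condition holds. But: (g) operates against (d): a home-based business operates on the lot. (h), which would lift (g), does not operate here — the lot is not in a historic district. (d) is therefore removed.
All of (e)'s requirements are met (no windows face an adjoining lot; a current Category 2 Waiver is held; the structure's footprint is 160 sq ft, under the 170 sq ft limit). Considering the limiting provisions: (i) is triggered (a current Standing Approval is held), but is itself disapplied by (j): (j) operates — a current Standing Registration is held. (k) would limit (j) — a current Class D Certificate is held — but (l) sets (k) aside: (l) is engaged — a current Provisional Clearance is held. (m) is not triggered (there is no General Registration in force), so (l) stands. So (e) applies.

No — exception (e) applies; Kwame does not need a building permit.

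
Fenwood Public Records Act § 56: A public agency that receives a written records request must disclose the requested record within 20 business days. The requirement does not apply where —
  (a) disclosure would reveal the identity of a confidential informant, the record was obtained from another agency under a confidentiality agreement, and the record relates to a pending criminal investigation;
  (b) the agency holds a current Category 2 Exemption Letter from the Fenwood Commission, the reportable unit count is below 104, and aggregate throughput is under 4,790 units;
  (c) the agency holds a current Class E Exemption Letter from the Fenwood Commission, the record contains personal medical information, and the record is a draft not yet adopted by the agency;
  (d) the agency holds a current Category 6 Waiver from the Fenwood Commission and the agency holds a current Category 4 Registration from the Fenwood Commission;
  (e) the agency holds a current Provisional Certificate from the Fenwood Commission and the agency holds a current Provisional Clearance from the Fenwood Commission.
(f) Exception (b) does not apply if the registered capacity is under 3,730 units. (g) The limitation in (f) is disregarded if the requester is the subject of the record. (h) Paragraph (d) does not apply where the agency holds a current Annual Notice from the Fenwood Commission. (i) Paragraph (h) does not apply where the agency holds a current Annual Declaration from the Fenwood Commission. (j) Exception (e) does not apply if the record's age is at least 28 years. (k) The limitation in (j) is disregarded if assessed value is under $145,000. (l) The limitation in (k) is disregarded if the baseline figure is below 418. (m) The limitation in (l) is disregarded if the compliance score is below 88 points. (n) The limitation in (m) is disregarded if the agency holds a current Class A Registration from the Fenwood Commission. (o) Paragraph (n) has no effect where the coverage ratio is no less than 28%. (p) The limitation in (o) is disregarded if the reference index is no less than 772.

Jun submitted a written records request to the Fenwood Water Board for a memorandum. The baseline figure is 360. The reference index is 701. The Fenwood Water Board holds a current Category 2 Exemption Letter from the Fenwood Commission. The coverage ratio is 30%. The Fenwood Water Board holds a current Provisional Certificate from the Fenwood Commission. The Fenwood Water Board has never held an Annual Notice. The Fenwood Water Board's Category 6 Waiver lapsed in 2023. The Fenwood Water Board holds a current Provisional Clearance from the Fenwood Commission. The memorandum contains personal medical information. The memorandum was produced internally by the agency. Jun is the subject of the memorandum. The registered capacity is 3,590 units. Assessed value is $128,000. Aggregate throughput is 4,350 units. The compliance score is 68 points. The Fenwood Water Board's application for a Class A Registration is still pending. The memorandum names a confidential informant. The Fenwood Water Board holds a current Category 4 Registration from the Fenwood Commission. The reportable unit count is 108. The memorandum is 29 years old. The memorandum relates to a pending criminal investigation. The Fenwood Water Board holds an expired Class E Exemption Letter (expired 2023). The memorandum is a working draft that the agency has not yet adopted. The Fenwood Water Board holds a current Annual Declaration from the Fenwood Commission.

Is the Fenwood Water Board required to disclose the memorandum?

Exception (a) fails — the memorandum was produced internally.
Exception (b) requires that the reportable unit count is below 104; but the reportable unit count is 108, not below 104, so (b) is unavailable.
Exception (c) requires that the agency holds a current Class E Exemption Letter from the Fenwood Commission; but there is no Class E Exemption Letter in force, so (c) is unavailable.
Exception (d) fails — the Category 6 Waiver is not current.
All of (e)'s requirements are met (a current Provisional Certificate is held; a current Provisional Clearance is held). Applying paragraphs (j)–(p): (j) applies (the record's age is 29 years, meeting the 28 years threshold), but is set aside by (k): (k) operates against (j): assessed value is $128,000, under the $145,000 limit. (l) applies (the baseline figure is 360, below the 418 limit), but yields to (m): (m) applies — the compliance score is 68 points, below the 88 points limit. (n), which would lift (m), does not operate here — the Class A Registration is not current. Exception (e) stands.

No — exception (e) applies; the Fenwood Water Board is not required to disclose the memorandum.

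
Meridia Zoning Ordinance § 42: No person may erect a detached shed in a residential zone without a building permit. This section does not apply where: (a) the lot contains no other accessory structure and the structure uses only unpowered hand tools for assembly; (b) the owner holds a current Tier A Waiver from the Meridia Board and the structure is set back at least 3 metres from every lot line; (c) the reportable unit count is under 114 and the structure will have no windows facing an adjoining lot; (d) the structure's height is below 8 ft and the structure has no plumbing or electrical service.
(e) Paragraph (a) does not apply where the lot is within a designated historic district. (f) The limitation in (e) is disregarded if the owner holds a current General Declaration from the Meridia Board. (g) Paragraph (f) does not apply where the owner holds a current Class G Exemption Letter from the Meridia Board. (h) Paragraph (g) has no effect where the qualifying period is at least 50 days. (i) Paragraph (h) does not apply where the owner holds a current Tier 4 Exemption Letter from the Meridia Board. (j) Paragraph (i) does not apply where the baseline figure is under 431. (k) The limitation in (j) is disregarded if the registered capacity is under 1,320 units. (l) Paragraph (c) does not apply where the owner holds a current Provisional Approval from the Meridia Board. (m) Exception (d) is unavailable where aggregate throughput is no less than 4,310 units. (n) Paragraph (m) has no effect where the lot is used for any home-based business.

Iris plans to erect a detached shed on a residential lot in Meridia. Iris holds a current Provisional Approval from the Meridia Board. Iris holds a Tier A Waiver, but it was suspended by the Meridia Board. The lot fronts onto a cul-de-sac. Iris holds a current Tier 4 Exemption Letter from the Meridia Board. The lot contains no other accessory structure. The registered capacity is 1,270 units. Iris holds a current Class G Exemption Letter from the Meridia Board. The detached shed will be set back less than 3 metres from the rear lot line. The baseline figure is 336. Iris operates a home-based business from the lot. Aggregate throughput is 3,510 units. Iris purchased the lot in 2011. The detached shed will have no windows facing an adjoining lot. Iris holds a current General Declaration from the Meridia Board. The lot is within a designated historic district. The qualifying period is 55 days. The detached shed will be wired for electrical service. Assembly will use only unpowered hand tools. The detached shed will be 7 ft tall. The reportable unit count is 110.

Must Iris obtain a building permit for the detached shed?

Yes — Iris must obtain a building permit.

Exception (a): the lot has no other accessory structure; assembly uses only hand tools — every condition holds. Turning to paragraphs (e)–(k): (e) operates — the lot is in a historic district. (f) would limit (e) — a current General Declaration is held — but (g) sets (f) aside: (g) is engaged — a current Class G Exemption Letter is held. (h) operates (the qualifying period is 55 days, meeting the 50 days threshold), but is displaced by (i): (i) applies — a current Tier 4 Exemption Letter is held. (j) is engaged (the baseline figure is 336, under the 431 limit), but is set aside by (k): (k) applies — the registered capacity is 1,270 units, under the 1,320 units limit. So (a) is unavailable.
Exception (b) fails — no current Tier A Waiver is held.
All of (c)'s requirements are met (the reportable unit count is 110, under the 114 limit; no windows face an adjoining lot). However, paragraph (l) must be considered: (l) operates against (c): a current Provisional Approval is held. Exception (c) does not apply.
Exception (d) requires that the structure has no plumbing or electrical service; but electrical service is planned, so (d) is unavailable.
No exception is made out. Iris falls within the general rule.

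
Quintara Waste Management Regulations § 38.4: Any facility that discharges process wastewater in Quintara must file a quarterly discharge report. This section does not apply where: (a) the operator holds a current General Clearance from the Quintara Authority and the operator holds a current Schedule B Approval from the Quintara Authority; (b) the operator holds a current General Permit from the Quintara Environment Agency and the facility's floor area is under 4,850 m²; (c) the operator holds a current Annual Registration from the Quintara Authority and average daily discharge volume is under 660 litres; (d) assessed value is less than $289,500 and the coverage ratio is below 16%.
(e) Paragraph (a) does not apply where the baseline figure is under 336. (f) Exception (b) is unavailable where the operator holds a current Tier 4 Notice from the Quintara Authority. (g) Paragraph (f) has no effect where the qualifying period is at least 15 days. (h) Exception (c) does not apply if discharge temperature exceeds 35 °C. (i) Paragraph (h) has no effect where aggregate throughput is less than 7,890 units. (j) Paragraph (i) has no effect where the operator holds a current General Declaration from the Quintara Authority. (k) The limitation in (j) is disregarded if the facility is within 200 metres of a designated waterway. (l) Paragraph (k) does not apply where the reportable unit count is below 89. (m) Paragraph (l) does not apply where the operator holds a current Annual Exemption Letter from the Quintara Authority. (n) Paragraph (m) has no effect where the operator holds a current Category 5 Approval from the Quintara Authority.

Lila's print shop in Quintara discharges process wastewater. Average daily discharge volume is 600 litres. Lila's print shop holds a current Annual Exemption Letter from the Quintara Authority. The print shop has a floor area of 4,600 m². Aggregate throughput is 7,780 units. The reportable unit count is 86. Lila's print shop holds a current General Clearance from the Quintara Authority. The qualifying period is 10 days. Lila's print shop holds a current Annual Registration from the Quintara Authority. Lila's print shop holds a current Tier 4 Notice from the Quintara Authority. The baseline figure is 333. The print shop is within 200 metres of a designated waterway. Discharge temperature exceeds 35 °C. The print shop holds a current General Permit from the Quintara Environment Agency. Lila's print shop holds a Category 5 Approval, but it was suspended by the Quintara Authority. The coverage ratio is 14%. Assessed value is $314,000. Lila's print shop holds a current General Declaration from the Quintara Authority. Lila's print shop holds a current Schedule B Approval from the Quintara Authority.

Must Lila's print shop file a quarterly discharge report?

No — exception (c) applies; Lila's print shop is not required to file a quarterly discharge report.

Exception (a)'s conditions are all satisfied: a current General Clearance is held; a current Schedule B Approval is held. But: (e) applies — the baseline figure is 333, under the 336 limit. So (a) is unavailable.
Exception (b): a current General Permit is held; the facility's floor area is 4,600 m², under the 4,850 m² limit — every condition holds. But: (f) applies — a current Tier 4 Notice is held. (g), which would lift (f), does not operate here — the qualifying period is 10 days, short of 15 days. So (b) is unavailable.
All of (c)'s requirements are met (a current Annual Registration is held; average daily discharge volume is 600 litres, under the 660 litres limit). Under paragraphs (h)–(n): (h) would limit (c) — discharge temperature exceeds 35 °C — but (i) sets (h) aside: (i) operates against (h): aggregate throughput is 7,780 units, less than the 7,890 units limit. (j) applies (a current General Declaration is held), but is displaced by (k): (k) is engaged — the print shop is within 200 m of a designated waterway. (l) would limit (k) — the reportable unit count is 86, below the 89 limit — but (m) sets (l) aside: (m) operates against (l): a current Annual Exemption Letter is held. (n), which would lift (m), does not operate here — the Category 5 Approval is not current. (c) remains available.
Exception (d) requires that assessed value is less than $289,500; but assessed value is $314,000, not less than $289,500, so (d) is unavailable.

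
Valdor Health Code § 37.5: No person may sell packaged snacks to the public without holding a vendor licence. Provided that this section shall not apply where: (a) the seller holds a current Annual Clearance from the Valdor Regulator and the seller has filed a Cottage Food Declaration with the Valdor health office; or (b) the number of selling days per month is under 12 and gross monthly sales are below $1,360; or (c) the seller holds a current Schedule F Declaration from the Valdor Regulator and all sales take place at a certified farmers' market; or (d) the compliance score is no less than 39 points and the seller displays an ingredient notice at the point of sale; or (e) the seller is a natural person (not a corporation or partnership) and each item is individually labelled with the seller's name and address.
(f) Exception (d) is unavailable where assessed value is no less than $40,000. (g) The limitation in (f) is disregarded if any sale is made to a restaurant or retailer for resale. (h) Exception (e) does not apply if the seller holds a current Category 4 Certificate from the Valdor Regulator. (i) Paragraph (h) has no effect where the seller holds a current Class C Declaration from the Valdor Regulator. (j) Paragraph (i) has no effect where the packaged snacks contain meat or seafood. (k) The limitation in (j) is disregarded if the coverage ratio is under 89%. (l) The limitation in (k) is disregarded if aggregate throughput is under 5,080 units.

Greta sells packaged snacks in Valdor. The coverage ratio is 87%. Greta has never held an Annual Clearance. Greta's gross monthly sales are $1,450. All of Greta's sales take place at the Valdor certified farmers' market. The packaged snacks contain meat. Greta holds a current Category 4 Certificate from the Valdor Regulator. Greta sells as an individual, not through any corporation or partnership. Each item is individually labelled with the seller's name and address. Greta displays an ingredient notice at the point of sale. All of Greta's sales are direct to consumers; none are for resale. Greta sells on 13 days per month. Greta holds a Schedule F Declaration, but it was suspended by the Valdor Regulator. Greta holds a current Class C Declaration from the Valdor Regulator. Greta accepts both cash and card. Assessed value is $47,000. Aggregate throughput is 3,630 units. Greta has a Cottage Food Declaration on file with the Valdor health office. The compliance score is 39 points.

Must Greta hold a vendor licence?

Exception (a) requires that the seller holds a current Annual Clearance from the Valdor Regulator; but no current Annual Clearance is held, so (a) is unavailable.
Exception (b) does not apply: the number of selling days per month is 13, not under 12.
Exception (c) fails — the Schedule F Declaration is not current.
Exception (d)'s conditions are all satisfied: the compliance score is 39 points, meeting the 39 points threshold; an ingredient notice is displayed. However, paragraphs (f)–(g) must be considered: (f) applies — assessed value is $47,000, meeting the $40,000 threshold. (g), which would lift (f), does not operate here — no sales are for resale. (d) is therefore removed.
Exception (e): the seller is a natural person; items are individually labelled — every condition holds. But: (h) operates against (e): a current Category 4 Certificate is held. (i) operates (a current Class C Declaration is held), but is displaced by (j): (j) is triggered — the packaged snacks contain meat. (k) would limit (j) — the coverage ratio is 87%, under the 89% limit — but (l) sets (k) aside: (l) operates against (k): aggregate throughput is 3,630 units, under the 5,080 units limit. Exception (e) does not apply.
None of the exceptions is available; § 37.5 applies in full.

Yes — Greta must hold a vendor licence.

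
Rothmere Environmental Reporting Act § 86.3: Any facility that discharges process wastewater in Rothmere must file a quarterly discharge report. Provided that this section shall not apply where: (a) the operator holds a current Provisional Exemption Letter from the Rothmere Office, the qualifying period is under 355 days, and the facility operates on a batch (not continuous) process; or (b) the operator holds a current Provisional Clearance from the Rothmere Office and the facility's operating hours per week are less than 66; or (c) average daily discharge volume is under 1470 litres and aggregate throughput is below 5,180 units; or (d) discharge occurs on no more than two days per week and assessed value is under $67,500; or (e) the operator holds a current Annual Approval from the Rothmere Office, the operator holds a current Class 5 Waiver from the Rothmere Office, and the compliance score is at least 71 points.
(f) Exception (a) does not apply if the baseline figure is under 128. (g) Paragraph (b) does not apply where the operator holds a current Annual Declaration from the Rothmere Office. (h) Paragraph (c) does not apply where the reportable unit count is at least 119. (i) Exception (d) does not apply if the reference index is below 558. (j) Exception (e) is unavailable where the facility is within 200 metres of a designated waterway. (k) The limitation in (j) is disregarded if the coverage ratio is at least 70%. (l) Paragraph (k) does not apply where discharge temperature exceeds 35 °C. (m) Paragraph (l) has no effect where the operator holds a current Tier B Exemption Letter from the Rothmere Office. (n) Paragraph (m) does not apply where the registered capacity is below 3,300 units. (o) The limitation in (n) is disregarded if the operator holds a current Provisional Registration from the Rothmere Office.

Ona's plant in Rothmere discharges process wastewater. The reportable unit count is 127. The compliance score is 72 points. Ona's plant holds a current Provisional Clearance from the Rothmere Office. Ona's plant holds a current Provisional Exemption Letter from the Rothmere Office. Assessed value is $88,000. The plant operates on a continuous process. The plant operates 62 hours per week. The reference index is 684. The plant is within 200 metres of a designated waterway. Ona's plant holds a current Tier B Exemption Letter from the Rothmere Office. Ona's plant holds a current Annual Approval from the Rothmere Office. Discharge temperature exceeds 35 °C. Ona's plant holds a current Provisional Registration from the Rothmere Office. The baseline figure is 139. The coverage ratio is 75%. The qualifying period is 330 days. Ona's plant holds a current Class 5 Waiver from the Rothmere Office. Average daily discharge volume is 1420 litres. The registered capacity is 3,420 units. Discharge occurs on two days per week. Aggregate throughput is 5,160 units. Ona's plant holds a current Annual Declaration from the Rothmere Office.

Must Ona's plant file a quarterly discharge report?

Exception (a) does not apply: the facility operates on a continuous process.
Exception (b): a current Provisional Clearance is held; the facility's operating hours per week are 62, less than the 66 limit — every condition holds. But: (g) applies — a current Annual Declaration is held. (b) is therefore removed.
All of (c)'s requirements are met (average daily discharge volume is 1420 litres, under the 1470 litres limit; aggregate throughput is 5,160 units, below the 5,180 units limit). But: (h) is engaged — the reportable unit count is 127, meeting the 119 threshold. (c) is therefore removed.
Exception (d) requires that assessed value is under $67,500; but assessed value is $88,000, not under $67,500, so (d) is unavailable.
All of (e)'s requirements are met (a current Annual Approval is held; a current Class 5 Waiver is held; the compliance score is 72 points, meeting the 71 points threshold). As to paragraphs (j)–(o): (j) would limit (e) — the plant is within 200 m of a designated waterway — but (k) sets (j) aside: (k) is triggered — the coverage ratio is 75%, meeting the 70% threshold. (l) operates (discharge temperature exceeds 35 °C), but is overridden by (m): (m) operates against (l): a current Tier B Exemption Letter is held. (n), which would lift (m), is inapplicable — the registered capacity is 3,420 units, not below 3,300 units. (e) remains available.

No — exception (e) applies; Ona's plant is not required to file a quarterly discharge report.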